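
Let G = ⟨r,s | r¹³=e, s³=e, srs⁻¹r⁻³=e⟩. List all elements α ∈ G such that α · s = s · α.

⟨s⟩ ⊆ C_G(s) since powers of s commute with s; so |C_G(s)| ≥ |⟨s⟩| = 3.
By orbit–stabilizer, |C_G(s)| = |G| / |conj. class of s| = 39 / 13 = 3.
The 3 elements commuting with s are {e, s, s²}.

Answer: {e, s, s²}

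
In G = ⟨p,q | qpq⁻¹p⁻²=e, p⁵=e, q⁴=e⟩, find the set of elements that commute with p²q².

⟨p²q²⟩ ⊆ C_G(p²q²) since powers of p²q² commute with p²q²; so |C_G(p²q²)| ≥ |⟨p²q²⟩| = 2.
By orbit–stabilizer, |C_G(p²q²)| = |G| / |conj. class of p²q²| = 20 / 5 = 4.
The 4 elements commuting with p²q² are {e, p²q², p⁴q, p³q³}.

Answer: {e, p²q², p⁴q, p³q³}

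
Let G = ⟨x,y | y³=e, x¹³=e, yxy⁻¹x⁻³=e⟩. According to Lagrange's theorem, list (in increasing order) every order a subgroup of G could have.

|G| = 39 = 3 · 13. By Lagrange's theorem the order of any subgroup divides 39; the divisors of 39 are 1, 3, 13, 39.

Answer: 1, 3, 13, 39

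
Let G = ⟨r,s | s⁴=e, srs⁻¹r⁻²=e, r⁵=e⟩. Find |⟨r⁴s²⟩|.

|⟨r⁴s²⟩| equals the order of r⁴s². Compute successive powers until reaching e:
  (r⁴s²)¹ = r⁴s², (r⁴s²)² = e.
The smallest positive k with (r⁴s²)ᵏ = e is 2, so |⟨r⁴s²⟩| = 2.

Answer: 2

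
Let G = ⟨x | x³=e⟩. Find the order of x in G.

Compute successive powers until reaching e:
  x¹ = x, x² = x², x³ = e.
The smallest positive k with xᵏ = e is 3.

Answer: 3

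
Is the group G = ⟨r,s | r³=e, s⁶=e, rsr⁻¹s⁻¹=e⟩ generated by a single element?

|G| = 18, but the maximum element order in G is 6 < 18. No single element generates all of G, so G is not cyclic.

Answer: No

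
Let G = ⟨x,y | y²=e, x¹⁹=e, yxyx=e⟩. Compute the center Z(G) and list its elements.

An element z ∈ Z(G) iff z commutes with every generator.
For example e is central: e·x = x = x·e; e·y = y = y·e.
Whereas x ∉ Z(G) since x·y = xy ≠ x¹⁸y = y·x.
Checking each of the 38 elements this way gives Z(G) = {e}, of order 1.

Answer: {e}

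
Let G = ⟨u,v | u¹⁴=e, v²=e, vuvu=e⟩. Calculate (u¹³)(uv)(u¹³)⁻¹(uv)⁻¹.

[(u¹³), (uv)] = (u¹³)·(uv)·(u¹³)⁻¹·(uv)⁻¹.
  (u¹³) · (uv) = v
  v · u = u¹³v
  (u¹³v) · (uv) = u¹²

Answer: u¹²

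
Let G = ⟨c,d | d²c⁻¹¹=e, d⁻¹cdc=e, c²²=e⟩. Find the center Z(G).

An element z ∈ Z(G) iff z commutes with every generator.
For example c¹¹ is central: (c¹¹)·c = c¹² = c·(c¹¹); (c¹¹)·d = d⁻¹ = d·(c¹¹).
Whereas c ∉ Z(G) since c·d = cd ≠ c¹⁰d⁻¹ = d·c.
Checking each of the 44 elements this way gives Z(G) = {e, c¹¹}, of order 2.

Answer: {e, c¹¹}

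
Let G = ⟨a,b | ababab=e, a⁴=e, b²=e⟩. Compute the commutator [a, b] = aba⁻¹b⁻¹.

[a, b] = a·b·a⁻¹·b⁻¹.
  a · b = ab
  (ab) · (a³) = aba³
  (aba³) · b = a²ba

Answer: a²ba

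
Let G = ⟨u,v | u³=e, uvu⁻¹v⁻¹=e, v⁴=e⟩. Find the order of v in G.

Compute successive powers until reaching e:
  v¹ = v, v² = v², v³ = v³, v⁴ = e.
The smallest positive k with vᵏ = e is 4.

Answer: 4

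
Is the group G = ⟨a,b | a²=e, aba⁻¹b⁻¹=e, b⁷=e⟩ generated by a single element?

|G| = 14. The element ab has order 14 (its powers give 14 distinct elements), so ⟨ab⟩ = G and G is cyclic.

Answer: Yes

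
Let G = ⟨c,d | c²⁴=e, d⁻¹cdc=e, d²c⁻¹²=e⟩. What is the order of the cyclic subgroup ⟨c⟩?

|⟨c⟩| equals the order of c. Compute successive powers until reaching e:
  c¹ = c, c² = c², c³ = c³, c⁴ = c⁴, c⁵ = c⁵, c⁶ = c⁶, c⁷ = c⁷, c⁸ = c⁸, c⁹ = c⁹, c¹⁰ = c¹⁰, c¹¹ = c¹¹, c¹² = c¹², c¹³ = c¹³, c¹⁴ = c¹⁴, c¹⁵ = c¹⁵, c¹⁶ = c¹⁶, c¹⁷ = c¹⁷, c¹⁸ = c¹⁸, c¹⁹ = c¹⁹, c²⁰ = c²⁰, c²¹ = c²¹, c²² = c²², c²³ = c²³, c²⁴ = e.
The smallest positive k with cᵏ = e is 24, so |⟨c⟩| = 24.

Answer: 24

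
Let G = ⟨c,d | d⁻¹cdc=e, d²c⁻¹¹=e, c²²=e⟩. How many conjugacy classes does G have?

The conjugacy classes (representative and size) are:
  [e] (size 1), [c²¹] (size 2), [c²] (size 2), [c³] (size 2), [c¹⁸] (size 2), [c¹⁷] (size 2), [c⁶] (size 2), [c⁷] (size 2), [c⁸] (size 2), [c¹³] (size 2), [c¹²] (size 2), [c¹¹] (size 1), [c¹⁰d] (size 11), [c⁷d] (size 11).
Class equation: 1 + 2 + 2 + 2 + 2 + 2 + 2 + 2 + 2 + 2 + 2 + 1 + 11 + 11 = 44 = |G|. So G has 14 conjugacy classes.

Answer: 14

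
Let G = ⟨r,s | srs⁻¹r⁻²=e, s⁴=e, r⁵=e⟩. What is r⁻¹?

The order of r is 5 (smallest k with rᵏ = e), so r⁻¹ = r⁴ = r⁴.
Check: r · (r⁴) → r · r⁴ = e, giving e as required.

Answer: r⁴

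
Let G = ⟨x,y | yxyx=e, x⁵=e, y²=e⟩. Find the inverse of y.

The order of y is 2 (smallest k with yᵏ = e), so y⁻¹ = y¹ = y.
Check: y · y → y · y = e, giving e as required.

Answer: y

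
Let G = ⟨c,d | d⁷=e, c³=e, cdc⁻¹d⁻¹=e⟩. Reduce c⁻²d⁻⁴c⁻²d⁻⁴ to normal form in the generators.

Multiply left to right, reducing at each step:
  c · d⁻⁴ = cd³
  (cd³) · c⁻² = c²d³
  (c²d³) · d⁻⁴ = c²d⁶

Answer: c²d⁶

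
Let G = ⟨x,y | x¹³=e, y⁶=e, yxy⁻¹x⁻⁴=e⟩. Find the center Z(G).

An element z ∈ Z(G) iff z commutes with every generator.
For example e is central: e·x = x = x·e; e·y = y = y·e.
Whereas x ∉ Z(G) since x·y = xy ≠ x⁴y = y·x.
Checking each of the 78 elements this way gives Z(G) = {e}, of order 1.

Answer: {e}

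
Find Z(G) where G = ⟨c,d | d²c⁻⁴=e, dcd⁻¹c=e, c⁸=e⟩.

An element z ∈ Z(G) iff z commutes with every generator.
For example c⁴ is central: (c⁴)·c = c⁵ = c·(c⁴); (c⁴)·d = d⁻¹ = d·(c⁴).
Whereas c ∉ Z(G) since c·d = cd ≠ c³d⁻¹ = d·c.
Checking each of the 16 elements this way gives Z(G) = {e, c⁴}, of order 2.

Answer: {e, c⁴}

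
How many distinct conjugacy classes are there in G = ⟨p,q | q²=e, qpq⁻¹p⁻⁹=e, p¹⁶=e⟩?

The conjugacy classes (representative and size) are:
  [e] (size 1), [p⁹] (size 2), [p²] (size 1), [p³] (size 2), [p⁴] (size 1), [p¹³] (size 2), [p⁶] (size 1), [p¹⁵] (size 2), [p⁸] (size 1), [p¹⁰] (size 1), [p¹²] (size 1), [p¹⁴] (size 1), [q] (size 2), [pq] (size 2), [p²q] (size 2), [p¹¹q] (size 2), [p⁴q] (size 2), [p¹³q] (size 2), [p¹⁴q] (size 2), [p¹⁵q] (size 2).
Class equation: 1 + 2 + 1 + 2 + 1 + 2 + 1 + 2 + 1 + 1 + 1 + 1 + 2 + 2 + 2 + 2 + 2 + 2 + 2 + 2 = 32 = |G|. So G has 20 conjugacy classes.

Answer: 20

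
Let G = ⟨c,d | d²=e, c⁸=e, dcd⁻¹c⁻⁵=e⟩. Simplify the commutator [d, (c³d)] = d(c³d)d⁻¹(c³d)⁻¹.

[d, (c³d)] = d·(c³d)·d⁻¹·(c³d)⁻¹.
  d · (c³d) = c⁷
  (c⁷) · d = c⁷d
  (c⁷d) · (cd) = c⁴

Answer: c⁴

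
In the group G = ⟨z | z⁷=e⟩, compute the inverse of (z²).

The order of (z²) is 7 (smallest k with (z²)ᵏ = e), so (z²)⁻¹ = (z²)⁶ = z⁵.
Check: (z²) · (z⁵) → (z²) · z⁵ = e, giving e as required.

Answer: z⁵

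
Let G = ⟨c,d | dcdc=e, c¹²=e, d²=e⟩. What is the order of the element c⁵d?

Compute successive powers until reaching e:
  (c⁵d)¹ = c⁵d, (c⁵d)² = e.
The smallest positive k with (c⁵d)ᵏ = e is 2.

Answer: 2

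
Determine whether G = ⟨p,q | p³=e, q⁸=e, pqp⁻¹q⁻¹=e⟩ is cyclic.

|G| = 24. The element pq has order 24 (its powers give 24 distinct elements), so ⟨pq⟩ = G and G is cyclic.

Answer: Yes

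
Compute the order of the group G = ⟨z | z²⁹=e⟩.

G is generated by a single element, so G is cyclic. The relator gives z²⁹ = e and no smaller power is forced to be e, so the 29 powers {e, z, z², z³, z⁴, z⁵, z⁶, z⁷, z⁸, z⁹, z²², z²³, z²¹, z²⁰, z²⁴, z²⁵, z²⁶, z²⁷, z²⁸, z¹², z¹³, z¹¹, z¹⁰, z¹⁴, z¹⁵, z¹⁶, z¹⁷, z¹⁸, z¹⁹} are distinct. Hence |G| = 29.

Answer: 29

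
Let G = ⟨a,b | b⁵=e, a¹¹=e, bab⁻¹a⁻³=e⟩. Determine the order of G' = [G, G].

G' = [G, G] is generated by all commutators. The generator-pair commutators are: [a, b] = a⁹.
The subgroup they normally generate is {e, a, a², a³, a⁴, a⁵, a⁶, a⁷, a⁸, a⁹, a¹⁰}, of order 11.
Check: |G/G'| = 55/11 = 5 is the order of the abelianisation.

Answer: 11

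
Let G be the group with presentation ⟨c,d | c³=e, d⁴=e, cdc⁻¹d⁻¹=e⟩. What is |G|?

Enumerate words in the generators, reducing via the relations: the distinct elements are
  {c, d, e, cd, c², d², d³, cd², cd³, c²d, c²d², c²d³}.
No further products give new elements, so |G| = 12.

Answer: 12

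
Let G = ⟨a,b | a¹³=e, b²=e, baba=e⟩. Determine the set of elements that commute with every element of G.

An element z ∈ Z(G) iff z commutes with every generator.
For example e is central: e·a = a = a·e; e·b = b = b·e.
Whereas a ∉ Z(G) since a·b = ab ≠ a¹²b = b·a.
Checking each of the 26 elements this way gives Z(G) = {e}, of order 1.

Answer: {e}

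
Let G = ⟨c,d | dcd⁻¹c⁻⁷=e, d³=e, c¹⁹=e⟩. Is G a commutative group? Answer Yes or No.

c·d = cd but d·c = c⁷d, so c·d ≠ d·c and G is not abelian.

Answer: No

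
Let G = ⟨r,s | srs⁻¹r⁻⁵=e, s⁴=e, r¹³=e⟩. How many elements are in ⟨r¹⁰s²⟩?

|⟨r¹⁰s²⟩| equals the order of r¹⁰s². Compute successive powers until reaching e:
  (r¹⁰s²)¹ = r¹⁰s², (r¹⁰s²)² = e.
The smallest positive k with (r¹⁰s²)ᵏ = e is 2, so |⟨r¹⁰s²⟩| = 2.

Answer: 2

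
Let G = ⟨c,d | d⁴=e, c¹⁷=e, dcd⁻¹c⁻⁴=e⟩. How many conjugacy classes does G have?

The conjugacy classes (representative and size) are:
  [e] (size 1), [c⁴] (size 4), [c²] (size 4), [c⁵] (size 4), [c¹¹] (size 4), [c⁷d] (size 17), [c³d²] (size 17), [c⁹d³] (size 17).
Class equation: 1 + 4 + 4 + 4 + 4 + 17 + 17 + 17 = 68 = |G|. So G has 8 conjugacy classes.

Answer: 8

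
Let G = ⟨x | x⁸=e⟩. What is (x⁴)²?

Compute successive powers of (x⁴), reducing at each step:
  (x⁴)²: (x⁴) · x⁴ = e

Answer: e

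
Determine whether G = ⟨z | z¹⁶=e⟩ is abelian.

G has a single generator, so G is cyclic and hence abelian.

Answer: Yes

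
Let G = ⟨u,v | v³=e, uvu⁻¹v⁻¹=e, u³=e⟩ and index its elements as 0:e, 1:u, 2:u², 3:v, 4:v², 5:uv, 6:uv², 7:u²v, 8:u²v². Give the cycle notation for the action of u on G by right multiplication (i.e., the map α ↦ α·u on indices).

(0 1 2)(3 5 7)(4 6 8)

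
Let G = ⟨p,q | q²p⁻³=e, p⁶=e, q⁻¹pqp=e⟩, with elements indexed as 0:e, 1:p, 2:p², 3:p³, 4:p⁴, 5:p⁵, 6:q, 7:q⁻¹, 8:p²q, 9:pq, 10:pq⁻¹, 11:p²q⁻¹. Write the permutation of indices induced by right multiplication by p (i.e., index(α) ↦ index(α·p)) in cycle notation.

(0 1 2 3 4 5)(6 11 10 7 8 9)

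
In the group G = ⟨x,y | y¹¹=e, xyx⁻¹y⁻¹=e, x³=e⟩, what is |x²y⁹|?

Compute successive powers until reaching e:
  (x²y⁹)¹ = x²y⁹, (x²y⁹)² = xy⁷, (x²y⁹)³ = y⁵, (x²y⁹)⁴ = x²y³, (x²y⁹)⁵ = xy, (x²y⁹)⁶ = y¹⁰, (x²y⁹)⁷ = x²y⁸, (x²y⁹)⁸ = xy⁶, (x²y⁹)⁹ = y⁴, (x²y⁹)¹⁰ = x²y², (x²y⁹)¹¹ = x, (x²y⁹)¹² = y⁹, (x²y⁹)¹³ = x²y⁷, (x²y⁹)¹⁴ = xy⁵, (x²y⁹)¹⁵ = y³, (x²y⁹)¹⁶ = x²y, (x²y⁹)¹⁷ = xy¹⁰, (x²y⁹)¹⁸ = y⁸, (x²y⁹)¹⁹ = x²y⁶, (x²y⁹)²⁰ = xy⁴, (x²y⁹)²¹ = y², (x²y⁹)²² = x², (x²y⁹)²³ = xy⁹, (x²y⁹)²⁴ = y⁷, (x²y⁹)²⁵ = x²y⁵, (x²y⁹)²⁶ = xy³, (x²y⁹)²⁷ = y, (x²y⁹)²⁸ = x²y¹⁰, (x²y⁹)²⁹ = xy⁸, (x²y⁹)³⁰ = y⁶, (x²y⁹)³¹ = x²y⁴, (x²y⁹)³² = xy², (x²y⁹)³³ = e.
The smallest positive k with (x²y⁹)ᵏ = e is 33.

Answer: 33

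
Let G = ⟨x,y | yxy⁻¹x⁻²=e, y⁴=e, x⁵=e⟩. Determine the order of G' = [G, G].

G' = [G, G] is generated by all commutators. The generator-pair commutators are: [x, y] = x⁴.
The subgroup they normally generate is {e, x, x², x³, x⁴}, of order 5.
Check: |G/G'| = 20/5 = 4 is the order of the abelianisation.

Answer: 5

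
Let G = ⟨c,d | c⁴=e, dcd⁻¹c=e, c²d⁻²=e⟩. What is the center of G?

An element z ∈ Z(G) iff z commutes with every generator.
For example c² is central: (c²)·c = c³ = c·(c²); (c²)·d = d⁻¹ = d·(c²).
Whereas c ∉ Z(G) since c·d = cd ≠ cd⁻¹ = d·c.
Checking each of the 8 elements this way gives Z(G) = {e, c²}, of order 2.

Answer: {e, c²}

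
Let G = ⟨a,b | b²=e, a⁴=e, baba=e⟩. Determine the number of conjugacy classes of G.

The conjugacy classes (representative and size) are:
  [e] (size 1), [a] (size 2), [a²] (size 1), [a²b] (size 2), [a³b] (size 2).
Class equation: 1 + 2 + 1 + 2 + 2 = 8 = |G|. So G has 5 conjugacy classes.

Answer: 5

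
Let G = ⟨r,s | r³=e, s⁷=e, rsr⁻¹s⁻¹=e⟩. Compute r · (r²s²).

Compute r · (r²s²) by multiplying left to right and reducing via the relations at each step:
  r · r² = e
  e · s² = s²

Answer: s²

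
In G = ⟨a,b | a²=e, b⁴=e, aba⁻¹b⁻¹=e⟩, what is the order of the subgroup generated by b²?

|⟨b²⟩| equals the order of b². Compute successive powers until reaching e:
  (b²)¹ = b², (b²)² = e.
The smallest positive k with (b²)ᵏ = e is 2, so |⟨b²⟩| = 2.

Answer: 2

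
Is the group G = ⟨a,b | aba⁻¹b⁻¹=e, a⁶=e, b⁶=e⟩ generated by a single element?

|G| = 36, but the maximum element order in G is 6 < 36. No single element generates all of G, so G is not cyclic.

Answer: No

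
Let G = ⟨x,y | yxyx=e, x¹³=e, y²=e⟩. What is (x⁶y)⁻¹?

The order of (x⁶y) is 2 (smallest k with (x⁶y)ᵏ = e), so (x⁶y)⁻¹ = (x⁶y)¹ = x⁶y.
Check: (x⁶y) · (x⁶y) → (x⁶y) · x⁶ = y;   y · y = e, giving e as required.

Answer: x⁶y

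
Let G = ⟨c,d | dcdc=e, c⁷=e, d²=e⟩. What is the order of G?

Enumerate words in the generators, reducing via the relations: the distinct elements are
  {c, d, e, cd, c², c³, c⁴, c⁵, c⁶, c²d, c³d, c⁴d, c⁵d, c⁶d}.
No further products give new elements, so |G| = 14.

Answer: 14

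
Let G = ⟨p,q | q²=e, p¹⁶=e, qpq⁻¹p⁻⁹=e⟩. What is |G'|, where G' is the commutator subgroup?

G' = [G, G] is generated by all commutators. The generator-pair commutators are: [p, q] = p⁸.
The subgroup they normally generate is {e, p⁸}, of order 2.
Check: |G/G'| = 32/2 = 16 is the order of the abelianisation.

Answer: 2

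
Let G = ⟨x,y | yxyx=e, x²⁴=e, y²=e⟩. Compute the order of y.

Compute successive powers until reaching e:
  y¹ = y, y² = e.
The smallest positive k with yᵏ = e is 2.

Answer: 2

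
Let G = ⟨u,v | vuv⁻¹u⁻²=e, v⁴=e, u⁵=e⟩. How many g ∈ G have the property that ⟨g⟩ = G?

⟨g⟩ = G would require ord(g) = |G| = 20, but the maximum element order in G is 5 < 20. So G is not cyclic and no single element generates it: the count is 0.

Answer: 0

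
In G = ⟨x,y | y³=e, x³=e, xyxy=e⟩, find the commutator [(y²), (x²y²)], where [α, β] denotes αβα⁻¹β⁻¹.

[(y²), (x²y²)] = (y²)·(x²y²)·(y²)⁻¹·(x²y²)⁻¹.
  (y²) · (x²y²) = x
  x · y = xy
  (xy) · (x²y²) = xy²x

Answer: xy²x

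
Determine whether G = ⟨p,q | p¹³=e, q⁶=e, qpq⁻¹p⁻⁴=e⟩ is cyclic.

Every cyclic group is abelian. But p·q = pq while q·p = p⁴q, so p·q ≠ q·p and G is not abelian. Hence G is not cyclic.

Answer: No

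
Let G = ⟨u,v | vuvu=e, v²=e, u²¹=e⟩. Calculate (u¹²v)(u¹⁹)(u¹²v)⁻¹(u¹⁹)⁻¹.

[(u¹²v), (u¹⁹)] = (u¹²v)·(u¹⁹)·(u¹²v)⁻¹·(u¹⁹)⁻¹.
  (u¹²v) · (u¹⁹) = u¹⁴v
  (u¹⁴v) · (u¹²v) = u²
  (u²) · (u²) = u⁴

Answer: u⁴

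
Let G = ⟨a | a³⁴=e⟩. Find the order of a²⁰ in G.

Compute successive powers until reaching e:
  (a²⁰)¹ = a²⁰, (a²⁰)² = a⁶, (a²⁰)³ = a²⁶, (a²⁰)⁴ = a¹², (a²⁰)⁵ = a³², (a²⁰)⁶ = a¹⁸, (a²⁰)⁷ = a⁴, (a²⁰)⁸ = a²⁴, (a²⁰)⁹ = a¹⁰, (a²⁰)¹⁰ = a³⁰, (a²⁰)¹¹ = a¹⁶, (a²⁰)¹² = a², (a²⁰)¹³ = a²², (a²⁰)¹⁴ = a⁸, (a²⁰)¹⁵ = a²⁸, (a²⁰)¹⁶ = a¹⁴, (a²⁰)¹⁷ = e.
The smallest positive k with (a²⁰)ᵏ = e is 17.

Answer: 17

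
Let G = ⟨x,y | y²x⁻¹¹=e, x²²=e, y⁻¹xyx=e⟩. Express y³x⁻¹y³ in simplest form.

Multiply left to right, reducing at each step:
  (y⁻¹) · x⁻¹ = xy⁻¹
  (xy⁻¹) · y³ = x¹²

Answer: x¹²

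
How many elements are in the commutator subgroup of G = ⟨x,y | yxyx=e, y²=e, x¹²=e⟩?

G' = [G, G] is generated by all commutators. The generator-pair commutators are: [x, y] = x².
The subgroup they normally generate is {e, x², x⁴, x⁶, x⁸, x¹⁰}, of order 6.
Check: |G/G'| = 24/6 = 4 is the order of the abelianisation.

Answer: 6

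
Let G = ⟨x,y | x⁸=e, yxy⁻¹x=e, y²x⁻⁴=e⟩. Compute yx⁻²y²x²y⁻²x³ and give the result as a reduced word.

Multiply left to right, reducing at each step:
  y · x⁻² = x²y
  (x²y) · y² = x²y⁻¹
  (x²y⁻¹) · x² = y⁻¹
  (y⁻¹) · y⁻² = y
  y · x³ = xy⁻¹

Answer: xy⁻¹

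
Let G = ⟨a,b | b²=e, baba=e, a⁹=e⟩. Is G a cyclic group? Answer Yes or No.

Every cyclic group is abelian. But a·b = ab while b·a = a⁸b, so a·b ≠ b·a and G is not abelian. Hence G is not cyclic.

Answer: No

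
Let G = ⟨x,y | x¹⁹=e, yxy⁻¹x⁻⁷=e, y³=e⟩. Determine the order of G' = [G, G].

G' = [G, G] is generated by all commutators. The generator-pair commutators are: [x, y] = x¹³.
The subgroup they normally generate is {e, x, x², x³, x⁴, x⁵, x⁶, x⁷, x⁸, x⁹, x¹⁰, x¹¹, x¹², x¹³, x¹⁴, x¹⁵, x¹⁶, x¹⁷, x¹⁸}, of order 19.
Check: |G/G'| = 57/19 = 3 is the order of the abelianisation.

Answer: 19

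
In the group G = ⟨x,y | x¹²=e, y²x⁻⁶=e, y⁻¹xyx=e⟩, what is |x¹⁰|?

Compute successive powers until reaching e:
  (x¹⁰)¹ = x¹⁰, (x¹⁰)² = x⁸, (x¹⁰)³ = x⁶, (x¹⁰)⁴ = x⁴, (x¹⁰)⁵ = x², (x¹⁰)⁶ = e.
The smallest positive k with (x¹⁰)ᵏ = e is 6.

Answer: 6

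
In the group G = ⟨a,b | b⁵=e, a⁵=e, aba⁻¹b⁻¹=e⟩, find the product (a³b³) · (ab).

Compute (a³b³) · (ab) by multiplying left to right and reducing via the relations at each step:
  (a³b³) · a = a⁴b³
  (a⁴b³) · b = a⁴b⁴

Answer: a⁴b⁴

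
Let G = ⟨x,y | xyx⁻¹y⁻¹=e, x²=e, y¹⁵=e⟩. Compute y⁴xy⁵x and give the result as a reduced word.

Multiply left to right, reducing at each step:
  (y⁴) · x = xy⁴
  (xy⁴) · y⁵ = xy⁹
  (xy⁹) · x = y⁹

Answer: y⁹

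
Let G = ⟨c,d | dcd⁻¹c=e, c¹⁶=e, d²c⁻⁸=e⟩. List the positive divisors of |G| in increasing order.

|G| = 32 = 2⁵. By Lagrange's theorem the order of any subgroup divides 32; the divisors of 32 are 1, 2, 4, 8, 16, 32.

Answer: 1, 2, 4, 8, 16, 32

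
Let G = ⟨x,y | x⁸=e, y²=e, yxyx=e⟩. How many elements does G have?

Enumerate words in the generators, reducing via the relations: the distinct elements are
  {e, x, y, xy, x², x³, x⁴, x⁵, x⁶, x⁷, x²y, x³y, x⁴y, x⁵y, x⁶y, x⁷y}.
No further products give new elements, so |G| = 16.

Answer: 16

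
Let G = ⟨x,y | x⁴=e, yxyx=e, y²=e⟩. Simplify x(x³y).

Compute x · (x³y) by multiplying left to right and reducing via the relations at each step:
  x · x³ = e
  e · y = y

Answer: y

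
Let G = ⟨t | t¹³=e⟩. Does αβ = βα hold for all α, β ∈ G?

G has a single generator, so G is cyclic and hence abelian.

Answer: Yes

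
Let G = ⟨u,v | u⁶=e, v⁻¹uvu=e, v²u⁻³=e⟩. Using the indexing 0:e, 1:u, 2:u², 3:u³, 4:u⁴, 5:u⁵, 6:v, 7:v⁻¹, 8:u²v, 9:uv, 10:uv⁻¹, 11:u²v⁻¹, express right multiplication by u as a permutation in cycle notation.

(0 1 2 3 4 5)(6 11 10 7 8 9)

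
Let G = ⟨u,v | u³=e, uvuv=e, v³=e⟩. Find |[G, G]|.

G' = [G, G] is generated by all commutators. The generator-pair commutators are: [u, v] = uv²u.
The subgroup they normally generate is {e, uv, u²v², uv²u}, of order 4.
Check: |G/G'| = 12/4 = 3 is the order of the abelianisation.

Answer: 4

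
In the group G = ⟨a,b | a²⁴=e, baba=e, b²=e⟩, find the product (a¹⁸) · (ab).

Compute (a¹⁸) · (ab) by multiplying left to right and reducing via the relations at each step:
  (a¹⁸) · a = a¹⁹
  (a¹⁹) · b = a¹⁹b

Answer: a¹⁹b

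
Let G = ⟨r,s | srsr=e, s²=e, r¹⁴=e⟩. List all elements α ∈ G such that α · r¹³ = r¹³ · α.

⟨r¹³⟩ ⊆ C_G(r¹³) since powers of r¹³ commute with r¹³; so |C_G(r¹³)| ≥ |⟨r¹³⟩| = 14.
By orbit–stabilizer, |C_G(r¹³)| = |G| / |conj. class of r¹³| = 28 / 2 = 14.
The 14 elements commuting with r¹³ are {e, r, r², r³, r⁴, r⁵, r⁶, r⁷, r⁸, r⁹, r¹⁰, r¹¹, r¹², r¹³}.

Answer: {e, r, r², r³, r⁴, r⁵, r⁶, r⁷, r⁸, r⁹, r¹⁰, r¹¹, r¹², r¹³}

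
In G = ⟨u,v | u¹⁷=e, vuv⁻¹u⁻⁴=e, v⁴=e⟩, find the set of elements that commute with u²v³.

⟨u²v³⟩ ⊆ C_G(u²v³) since powers of u²v³ commute with u²v³; so |C_G(u²v³)| ≥ |⟨u²v³⟩| = 4.
By orbit–stabilizer, |C_G(u²v³)| = |G| / |conj. class of u²v³| = 68 / 17 = 4.
The 4 elements commuting with u²v³ are {e, u²v³, u⁹v, u¹¹v²}.

Answer: {e, u²v³, u⁹v, u¹¹v²}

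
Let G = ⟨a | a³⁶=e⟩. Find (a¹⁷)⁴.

Compute successive powers of (a¹⁷), reducing at each step:
  (a¹⁷)²: (a¹⁷) · a¹⁷ = a³⁴
  (a¹⁷)³: (a³⁴) · a¹⁷ = a¹⁵
  (a¹⁷)⁴: (a¹⁵) · a¹⁷ = a³²

Answer: a³²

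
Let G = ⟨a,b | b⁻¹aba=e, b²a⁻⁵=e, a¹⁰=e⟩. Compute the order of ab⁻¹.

Compute successive powers until reaching e:
  (ab⁻¹)¹ = ab⁻¹, (ab⁻¹)² = a⁵, (ab⁻¹)³ = ab, (ab⁻¹)⁴ = e.
The smallest positive k with (ab⁻¹)ᵏ = e is 4.

Answer: 4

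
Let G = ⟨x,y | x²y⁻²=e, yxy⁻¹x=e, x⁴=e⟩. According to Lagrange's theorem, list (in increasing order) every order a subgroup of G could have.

|G| = 8 = 2³. By Lagrange's theorem the order of any subgroup divides 8; the divisors of 8 are 1, 2, 4, 8.

Answer: 1, 2, 4, 8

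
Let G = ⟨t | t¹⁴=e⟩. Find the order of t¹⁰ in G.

Compute successive powers until reaching e:
  (t¹⁰)¹ = t¹⁰, (t¹⁰)² = t⁶, (t¹⁰)³ = t², (t¹⁰)⁴ = t¹², (t¹⁰)⁵ = t⁸, (t¹⁰)⁶ = t⁴, (t¹⁰)⁷ = e.
The smallest positive k with (t¹⁰)ᵏ = e is 7.

Answer: 7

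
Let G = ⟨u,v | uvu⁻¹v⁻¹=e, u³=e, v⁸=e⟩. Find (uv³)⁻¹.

The order of (uv³) is 24 (smallest k with (uv³)ᵏ = e), so (uv³)⁻¹ = (uv³)²³ = u²v⁵.
Check: (uv³) · (u²v⁵) → (uv³) · u² = v³;   (v³) · v⁵ = e, giving e as required.

Answer: u²v⁵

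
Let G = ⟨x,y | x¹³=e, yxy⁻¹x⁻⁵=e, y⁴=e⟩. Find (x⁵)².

Compute successive powers of (x⁵), reducing at each step:
  (x⁵)²: (x⁵) · x⁵ = x¹⁰

Answer: x¹⁰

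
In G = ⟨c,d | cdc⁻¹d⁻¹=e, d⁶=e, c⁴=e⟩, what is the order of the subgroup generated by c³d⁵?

|⟨c³d⁵⟩| equals the order of c³d⁵. Compute successive powers until reaching e:
  (c³d⁵)¹ = c³d⁵, (c³d⁵)² = c²d⁴, (c³d⁵)³ = cd³, (c³d⁵)⁴ = d², (c³d⁵)⁵ = c³d, (c³d⁵)⁶ = c², (c³d⁵)⁷ = cd⁵, (c³d⁵)⁸ = d⁴, (c³d⁵)⁹ = c³d³, (c³d⁵)¹⁰ = c²d², (c³d⁵)¹¹ = cd, (c³d⁵)¹² = e.
The smallest positive k with (c³d⁵)ᵏ = e is 12, so |⟨c³d⁵⟩| = 12.

Answer: 12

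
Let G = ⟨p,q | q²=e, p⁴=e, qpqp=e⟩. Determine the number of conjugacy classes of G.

The conjugacy classes (representative and size) are:
  [e] (size 1), [p] (size 2), [p²] (size 1), [p²q] (size 2), [p³q] (size 2).
Class equation: 1 + 2 + 1 + 2 + 2 = 8 = |G|. So G has 5 conjugacy classes.

Answer: 5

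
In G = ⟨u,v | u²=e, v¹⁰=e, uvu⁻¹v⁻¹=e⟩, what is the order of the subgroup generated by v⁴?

|⟨v⁴⟩| equals the order of v⁴. Compute successive powers until reaching e:
  (v⁴)¹ = v⁴, (v⁴)² = v⁸, (v⁴)³ = v², (v⁴)⁴ = v⁶, (v⁴)⁵ = e.
The smallest positive k with (v⁴)ᵏ = e is 5, so |⟨v⁴⟩| = 5.

Answer: 5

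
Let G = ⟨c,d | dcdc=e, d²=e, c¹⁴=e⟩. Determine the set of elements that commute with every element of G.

An element z ∈ Z(G) iff z commutes with every generator.
For example c⁷ is central: (c⁷)·c = c⁸ = c·(c⁷); (c⁷)·d = c⁷d = d·(c⁷).
Whereas c ∉ Z(G) since c·d = cd ≠ c¹³d = d·c.
Checking each of the 28 elements this way gives Z(G) = {e, c⁷}, of order 2.

Answer: {e, c⁷}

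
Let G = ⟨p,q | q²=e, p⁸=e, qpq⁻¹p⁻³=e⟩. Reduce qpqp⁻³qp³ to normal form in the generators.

Multiply left to right, reducing at each step:
  q · p = p³q
  (p³q) · q = p³
  (p³) · p⁻³ = e
  e · q = q
  q · p³ = pq

Answer: pq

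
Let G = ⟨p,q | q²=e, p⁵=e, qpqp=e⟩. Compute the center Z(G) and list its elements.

An element z ∈ Z(G) iff z commutes with every generator.
For example e is central: e·p = p = p·e; e·q = q = q·e.
Whereas p ∉ Z(G) since p·q = pq ≠ p⁴q = q·p.
Checking each of the 10 elements this way gives Z(G) = {e}, of order 1.

Answer: {e}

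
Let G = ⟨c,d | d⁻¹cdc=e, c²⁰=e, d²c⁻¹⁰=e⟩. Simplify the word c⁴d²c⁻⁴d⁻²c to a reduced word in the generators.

Multiply left to right, reducing at each step:
  (c⁴) · d² = c¹⁴
  (c¹⁴) · c⁻⁴ = c¹⁰
  (c¹⁰) · d⁻² = e
  e · c = c

Answer: c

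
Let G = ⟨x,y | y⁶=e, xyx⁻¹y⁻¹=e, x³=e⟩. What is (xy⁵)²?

Compute successive powers of (xy⁵), reducing at each step:
  (xy⁵)²: (xy⁵) · x = x²y⁵;   (x²y⁵) · y⁵ = x²y⁴

Answer: x²y⁴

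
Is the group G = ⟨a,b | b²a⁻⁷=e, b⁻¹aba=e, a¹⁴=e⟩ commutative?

a·b = ab but b·a = a⁶b⁻¹, so a·b ≠ b·a and G is not abelian.

Answer: No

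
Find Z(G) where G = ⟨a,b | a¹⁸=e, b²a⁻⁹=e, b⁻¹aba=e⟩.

An element z ∈ Z(G) iff z commutes with every generator.
For example a⁹ is central: (a⁹)·a = a¹⁰ = a·(a⁹); (a⁹)·b = b⁻¹ = b·(a⁹).
Whereas a ∉ Z(G) since a·b = ab ≠ a⁸b⁻¹ = b·a.
Checking each of the 36 elements this way gives Z(G) = {e, a⁹}, of order 2.

Answer: {e, a⁹}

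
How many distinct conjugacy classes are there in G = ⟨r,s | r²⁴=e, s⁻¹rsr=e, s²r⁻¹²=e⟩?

The conjugacy classes (representative and size) are:
  [e] (size 1), [r] (size 2), [r²] (size 2), [r³] (size 2), [r⁴] (size 2), [r⁵] (size 2), [r¹⁸] (size 2), [r⁷] (size 2), [r¹⁶] (size 2), [r¹⁵] (size 2), [r¹⁴] (size 2), [r¹³] (size 2), [r¹²] (size 1), [r⁶s] (size 12), [r⁵s⁻¹] (size 12).
Class equation: 1 + 2 + 2 + 2 + 2 + 2 + 2 + 2 + 2 + 2 + 2 + 2 + 1 + 12 + 12 = 48 = |G|. So G has 15 conjugacy classes.

Answer: 15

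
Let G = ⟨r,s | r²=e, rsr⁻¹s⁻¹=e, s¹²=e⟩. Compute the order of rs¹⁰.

Compute successive powers until reaching e:
  (rs¹⁰)¹ = rs¹⁰, (rs¹⁰)² = s⁸, (rs¹⁰)³ = rs⁶, (rs¹⁰)⁴ = s⁴, (rs¹⁰)⁵ = rs², (rs¹⁰)⁶ = e.
The smallest positive k with (rs¹⁰)ᵏ = e is 6.

Answer: 6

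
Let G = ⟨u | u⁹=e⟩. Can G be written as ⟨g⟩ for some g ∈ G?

|G| = 9. The element u has order 9 (its powers give 9 distinct elements), so ⟨u⟩ = G and G is cyclic.

Answer: Yes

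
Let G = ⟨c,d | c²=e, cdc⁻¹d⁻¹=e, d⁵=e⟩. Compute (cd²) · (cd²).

Compute (cd²) · (cd²) by multiplying left to right and reducing via the relations at each step:
  (cd²) · c = d²
  (d²) · d² = d⁴

Answer: d⁴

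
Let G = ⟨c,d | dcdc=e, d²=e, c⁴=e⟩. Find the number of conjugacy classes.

The conjugacy classes (representative and size) are:
  [e] (size 1), [c] (size 2), [c²] (size 1), [c²d] (size 2), [c³d] (size 2).
Class equation: 1 + 2 + 1 + 2 + 2 = 8 = |G|. So G has 5 conjugacy classes.

Answer: 5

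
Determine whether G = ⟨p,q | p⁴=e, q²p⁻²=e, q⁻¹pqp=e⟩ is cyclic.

Every cyclic group is abelian. But p·q = pq while q·p = pq⁻¹, so p·q ≠ q·p and G is not abelian. Hence G is not cyclic.

Answer: No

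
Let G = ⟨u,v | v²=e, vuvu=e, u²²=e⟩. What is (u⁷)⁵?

Compute successive powers of (u⁷), reducing at each step:
  (u⁷)²: (u⁷) · u⁷ = u¹⁴
  (u⁷)³: (u¹⁴) · u⁷ = u²¹
  (u⁷)⁴: (u²¹) · u⁷ = u⁶
  (u⁷)⁵: (u⁶) · u⁷ = u¹³

Answer: u¹³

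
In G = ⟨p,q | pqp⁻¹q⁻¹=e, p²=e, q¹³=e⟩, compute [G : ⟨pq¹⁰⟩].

First find ord(pq¹⁰) by computing successive powers:
  (pq¹⁰)¹ = pq¹⁰, (pq¹⁰)² = q⁷, (pq¹⁰)³ = pq⁴, (pq¹⁰)⁴ = q, (pq¹⁰)⁵ = pq¹¹, (pq¹⁰)⁶ = q⁸, (pq¹⁰)⁷ = pq⁵, (pq¹⁰)⁸ = q², (pq¹⁰)⁹ = pq¹², (pq¹⁰)¹⁰ = q⁹, (pq¹⁰)¹¹ = pq⁶, (pq¹⁰)¹² = q³, (pq¹⁰)¹³ = p, (pq¹⁰)¹⁴ = q¹⁰, (pq¹⁰)¹⁵ = pq⁷, (pq¹⁰)¹⁶ = q⁴, (pq¹⁰)¹⁷ = pq, (pq¹⁰)¹⁸ = q¹¹, (pq¹⁰)¹⁹ = pq⁸, (pq¹⁰)²⁰ = q⁵, (pq¹⁰)²¹ = pq², (pq¹⁰)²² = q¹², (pq¹⁰)²³ = pq⁹, (pq¹⁰)²⁴ = q⁶, (pq¹⁰)²⁵ = pq³, (pq¹⁰)²⁶ = e.
So |⟨pq¹⁰⟩| = ord(pq¹⁰) = 26. With |G| = 26, by Lagrange [G : ⟨pq¹⁰⟩] = 26/26 = 1.

Answer: 1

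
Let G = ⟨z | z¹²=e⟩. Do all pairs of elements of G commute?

G has a single generator, so G is cyclic and hence abelian.

Answer: Yes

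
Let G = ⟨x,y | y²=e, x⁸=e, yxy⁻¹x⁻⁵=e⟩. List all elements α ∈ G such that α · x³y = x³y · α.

⟨x³y⟩ ⊆ C_G(x³y) since powers of x³y commute with x³y; so |C_G(x³y)| ≥ |⟨x³y⟩| = 8.
By orbit–stabilizer, |C_G(x³y)| = |G| / |conj. class of x³y| = 16 / 2 = 8.
The 8 elements commuting with x³y are {e, x², x⁴, x⁶, x⁵y, xy, x⁷y, x³y}.

Answer: {e, x², x⁴, x⁶, x⁵y, xy, x⁷y, x³y}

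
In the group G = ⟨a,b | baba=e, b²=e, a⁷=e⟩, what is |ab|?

Compute successive powers until reaching e:
  (ab)¹ = ab, (ab)² = e.
The smallest positive k with (ab)ᵏ = e is 2.

Answer: 2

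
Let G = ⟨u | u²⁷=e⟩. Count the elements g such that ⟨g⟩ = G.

G is cyclic of order 27. An element generates G iff its order is 27, and a cyclic group of order 27 has exactly φ(27) = 18 such elements.

Answer: 18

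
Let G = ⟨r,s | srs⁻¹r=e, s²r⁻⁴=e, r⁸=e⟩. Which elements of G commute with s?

⟨s⟩ ⊆ C_G(s) since powers of s commute with s; so |C_G(s)| ≥ |⟨s⟩| = 4.
By orbit–stabilizer, |C_G(s)| = |G| / |conj. class of s| = 16 / 4 = 4.
The 4 elements commuting with s are {e, r⁴, s, s⁻¹}.

Answer: {e, r⁴, s, s⁻¹}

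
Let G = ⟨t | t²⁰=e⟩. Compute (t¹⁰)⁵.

Compute successive powers of (t¹⁰), reducing at each step:
  (t¹⁰)²: (t¹⁰) · t¹⁰ = e
  (t¹⁰)³: e · t¹⁰ = t¹⁰
  (t¹⁰)⁴: (t¹⁰) · t¹⁰ = e
  (t¹⁰)⁵: e · t¹⁰ = t¹⁰

Answer: t¹⁰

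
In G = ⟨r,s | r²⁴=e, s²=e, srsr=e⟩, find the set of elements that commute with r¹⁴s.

⟨r¹⁴s⟩ ⊆ C_G(r¹⁴s) since powers of r¹⁴s commute with r¹⁴s; so |C_G(r¹⁴s)| ≥ |⟨r¹⁴s⟩| = 2.
By orbit–stabilizer, |C_G(r¹⁴s)| = |G| / |conj. class of r¹⁴s| = 48 / 12 = 4.
The 4 elements commuting with r¹⁴s are {e, r¹², r²s, r¹⁴s}.

Answer: {e, r¹², r²s, r¹⁴s}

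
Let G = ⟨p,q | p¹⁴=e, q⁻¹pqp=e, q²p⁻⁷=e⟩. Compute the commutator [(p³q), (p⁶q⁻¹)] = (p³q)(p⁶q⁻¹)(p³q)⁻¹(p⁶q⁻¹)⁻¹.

[(p³q), (p⁶q⁻¹)] = (p³q)·(p⁶q⁻¹)·(p³q)⁻¹·(p⁶q⁻¹)⁻¹.
  (p³q) · (p⁶q⁻¹) = p¹¹
  (p¹¹) · (p³q⁻¹) = q⁻¹
  (q⁻¹) · (p⁶q) = p⁸

Answer: p⁸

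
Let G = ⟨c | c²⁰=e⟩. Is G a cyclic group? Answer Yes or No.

|G| = 20. The element c has order 20 (its powers give 20 distinct elements), so ⟨c⟩ = G and G is cyclic.

Answer: Yes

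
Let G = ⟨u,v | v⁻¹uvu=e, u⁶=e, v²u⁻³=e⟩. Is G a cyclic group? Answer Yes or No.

Every cyclic group is abelian. But u·v = uv while v·u = u²v⁻¹, so u·v ≠ v·u and G is not abelian. Hence G is not cyclic.

Answer: No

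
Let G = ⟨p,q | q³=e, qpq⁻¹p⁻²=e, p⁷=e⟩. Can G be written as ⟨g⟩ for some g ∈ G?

Every cyclic group is abelian. But p·q = pq while q·p = p²q, so p·q ≠ q·p and G is not abelian. Hence G is not cyclic.

Answer: No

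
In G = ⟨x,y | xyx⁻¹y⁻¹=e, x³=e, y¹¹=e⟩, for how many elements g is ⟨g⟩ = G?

G is cyclic of order 33. An element generates G iff its order is 33, and a cyclic group of order 33 has exactly φ(33) = 20 such elements.

Answer: 20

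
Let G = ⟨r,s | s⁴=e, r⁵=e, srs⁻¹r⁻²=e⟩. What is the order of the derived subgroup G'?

G' = [G, G] is generated by all commutators. The generator-pair commutators are: [r, s] = r⁴.
The subgroup they normally generate is {e, r, r², r³, r⁴}, of order 5.
Check: |G/G'| = 20/5 = 4 is the order of the abelianisation.

Answer: 5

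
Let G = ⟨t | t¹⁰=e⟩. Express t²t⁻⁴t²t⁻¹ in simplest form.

Multiply left to right, reducing at each step:
  (t²) · t⁻⁴ = t⁸
  (t⁸) · t² = e
  e · t⁻¹ = t⁹

Answer: t⁹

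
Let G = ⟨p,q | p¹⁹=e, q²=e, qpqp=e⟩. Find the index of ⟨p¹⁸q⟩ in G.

First find ord(p¹⁸q) by computing successive powers:
  (p¹⁸q)¹ = p¹⁸q, (p¹⁸q)² = e.
So |⟨p¹⁸q⟩| = ord(p¹⁸q) = 2. With |G| = 38, by Lagrange [G : ⟨p¹⁸q⟩] = 38/2 = 19.

Answer: 19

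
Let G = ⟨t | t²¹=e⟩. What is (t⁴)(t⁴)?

Compute (t⁴) · (t⁴) by multiplying left to right and reducing via the relations at each step:
  (t⁴) · t⁴ = t⁸

Answer: t⁸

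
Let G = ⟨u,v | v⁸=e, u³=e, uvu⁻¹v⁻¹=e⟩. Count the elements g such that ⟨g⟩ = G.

G is cyclic of order 24. An element generates G iff its order is 24, and a cyclic group of order 24 has exactly φ(24) = 8 such elements.

Answer: 8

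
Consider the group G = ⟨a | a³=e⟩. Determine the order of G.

G is generated by a single element, so G is cyclic. The relator gives a³ = e and no smaller power is forced to be e, so the 3 powers {a, e, a²} are distinct. Hence |G| = 3.

Answer: 3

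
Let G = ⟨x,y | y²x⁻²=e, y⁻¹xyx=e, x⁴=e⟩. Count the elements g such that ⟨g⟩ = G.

⟨g⟩ = G would require ord(g) = |G| = 8, but the maximum element order in G is 4 < 8. So G is not cyclic and no single element generates it: the count is 0.

Answer: 0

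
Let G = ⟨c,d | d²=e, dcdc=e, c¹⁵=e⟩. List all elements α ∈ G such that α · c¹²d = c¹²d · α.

⟨c¹²d⟩ ⊆ C_G(c¹²d) since powers of c¹²d commute with c¹²d; so |C_G(c¹²d)| ≥ |⟨c¹²d⟩| = 2.
By orbit–stabilizer, |C_G(c¹²d)| = |G| / |conj. class of c¹²d| = 30 / 15 = 2.
The 2 elements commuting with c¹²d are {e, c¹²d}.

Answer: {e, c¹²d}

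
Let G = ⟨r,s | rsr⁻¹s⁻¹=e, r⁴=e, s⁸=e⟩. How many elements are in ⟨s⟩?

|⟨s⟩| equals the order of s. Compute successive powers until reaching e:
  s¹ = s, s² = s², s³ = s³, s⁴ = s⁴, s⁵ = s⁵, s⁶ = s⁶, s⁷ = s⁷, s⁸ = e.
The smallest positive k with sᵏ = e is 8, so |⟨s⟩| = 8.

Answer: 8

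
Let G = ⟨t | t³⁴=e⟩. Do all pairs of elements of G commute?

G has a single generator, so G is cyclic and hence abelian.

Answer: Yes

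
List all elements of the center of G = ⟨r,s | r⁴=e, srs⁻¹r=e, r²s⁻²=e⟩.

An element z ∈ Z(G) iff z commutes with every generator.
For example r² is central: (r²)·r = r³ = r·(r²); (r²)·s = s⁻¹ = s·(r²).
Whereas r ∉ Z(G) since r·s = rs ≠ rs⁻¹ = s·r.
Checking each of the 8 elements this way gives Z(G) = {e, r²}, of order 2.

Answer: {e, r²}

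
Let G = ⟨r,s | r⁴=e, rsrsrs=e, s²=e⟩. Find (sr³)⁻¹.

The order of (sr³) is 3 (smallest k with (sr³)ᵏ = e), so (sr³)⁻¹ = (sr³)² = rs.
Check: (sr³) · (rs) → (sr³) · r = s;   s · s = e, giving e as required.

Answer: rs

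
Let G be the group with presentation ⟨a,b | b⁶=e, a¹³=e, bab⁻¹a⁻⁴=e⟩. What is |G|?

Enumerate words in the generators, reducing via the relations: the distinct elements are
  {a, b, e, ab, a², a³, a⁴, a⁵, a⁶, a⁷, a⁸, a⁹, b², b³, b⁴, b⁵, ab², ab³, ab⁴, ab⁵, a²b, a³b, a¹², a¹¹, a¹⁰, a⁴b, a⁵b, a⁶b, a⁷b, a⁸b, a⁹b, a²b², a²b³, a²b⁴, a²b⁵, a³b², a³b³, a³b⁴, a³b⁵, a¹²b, a¹¹b, a¹⁰b, a⁴b², a⁴b³, a⁴b⁴, a⁴b⁵, a⁵b², a⁵b³, a⁵b⁴, a⁵b⁵, a⁶b², a⁶b³, a⁶b⁴, a⁶b⁵, a⁷b², a⁷b³, a⁷b⁴, a⁷b⁵, a⁸b², a⁸b³, a⁸b⁴, a⁸b⁵, a⁹b², a⁹b³, a⁹b⁴, a⁹b⁵, a¹²b², a¹²b³, a¹²b⁴, a¹²b⁵, a¹¹b², a¹¹b³, a¹¹b⁴, a¹¹b⁵, a¹⁰b², a¹⁰b³, a¹⁰b⁴, a¹⁰b⁵}.
No further products give new elements, so |G| = 78.

Answer: 78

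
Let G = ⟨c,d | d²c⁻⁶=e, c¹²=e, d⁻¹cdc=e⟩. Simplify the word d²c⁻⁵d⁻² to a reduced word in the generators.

Multiply left to right, reducing at each step:
  (c⁶) · c⁻⁵ = c
  c · d⁻² = c⁷

Answer: c⁷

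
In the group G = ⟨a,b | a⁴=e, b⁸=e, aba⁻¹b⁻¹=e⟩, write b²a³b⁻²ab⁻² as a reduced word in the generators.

Multiply left to right, reducing at each step:
  (b²) · a³ = a³b²
  (a³b²) · b⁻² = a³
  (a³) · a = e
  e · b⁻² = b⁶

Answer: b⁶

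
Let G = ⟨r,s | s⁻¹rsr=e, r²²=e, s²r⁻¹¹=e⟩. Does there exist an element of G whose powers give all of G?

Every cyclic group is abelian. But r·s = rs while s·r = r¹⁰s⁻¹, so r·s ≠ s·r and G is not abelian. Hence G is not cyclic.

Answer: No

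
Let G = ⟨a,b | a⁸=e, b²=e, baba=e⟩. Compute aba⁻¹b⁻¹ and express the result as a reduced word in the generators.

[a, b] = a·b·a⁻¹·b⁻¹.
  a · b = ab
  (ab) · (a⁷) = a²b
  (a²b) · b = a²

Answer: a²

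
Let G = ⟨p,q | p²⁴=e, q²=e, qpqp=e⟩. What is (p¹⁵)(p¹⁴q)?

Compute (p¹⁵) · (p¹⁴q) by multiplying left to right and reducing via the relations at each step:
  (p¹⁵) · p¹⁴ = p⁵
  (p⁵) · q = p⁵q

Answer: p⁵q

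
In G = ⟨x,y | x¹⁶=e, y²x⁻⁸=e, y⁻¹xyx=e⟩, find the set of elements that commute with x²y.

⟨x²y⟩ ⊆ C_G(x²y) since powers of x²y commute with x²y; so |C_G(x²y)| ≥ |⟨x²y⟩| = 4.
By orbit–stabilizer, |C_G(x²y)| = |G| / |conj. class of x²y| = 32 / 8 = 4.
The 4 elements commuting with x²y are {e, x⁸, x²y, x²y⁻¹}.

Answer: {e, x⁸, x²y, x²y⁻¹}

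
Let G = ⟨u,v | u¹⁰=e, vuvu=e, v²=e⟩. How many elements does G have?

Enumerate words in the generators, reducing via the relations: the distinct elements are
  {e, u, v, uv, u², u³, u⁴, u⁵, u⁶, u⁷, u⁸, u⁹, u²v, u³v, u⁴v, u⁵v, u⁶v, u⁷v, u⁸v, u⁹v}.
No further products give new elements, so |G| = 20.

Answer: 20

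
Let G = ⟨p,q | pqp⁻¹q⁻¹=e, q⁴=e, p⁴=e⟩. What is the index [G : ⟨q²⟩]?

First find ord(q²) by computing successive powers:
  (q²)¹ = q², (q²)² = e.
So |⟨q²⟩| = ord(q²) = 2. With |G| = 16, by Lagrange [G : ⟨q²⟩] = 16/2 = 8.

Answer: 8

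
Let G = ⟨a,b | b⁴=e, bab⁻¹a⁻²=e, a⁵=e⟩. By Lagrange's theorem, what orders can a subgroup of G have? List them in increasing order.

|G| = 20 = 2² · 5. By Lagrange's theorem the order of any subgroup divides 20; the divisors of 20 are 1, 2, 4, 5, 10, 20.

Answer: 1, 2, 4, 5, 10, 20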